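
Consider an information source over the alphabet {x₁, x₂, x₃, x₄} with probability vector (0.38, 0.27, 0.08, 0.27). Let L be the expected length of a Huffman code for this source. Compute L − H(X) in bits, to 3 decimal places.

0.128 bits

Entropy H = −Σ p log₂ p ≈ 1.8420 bits.
Huffman merges: 2/25+27/100→7/20; 27/100+7/20→31/50; 19/50+31/50→1. L = 197/100 ≈ 1.9700.
L − H = 1.9700 − 1.8420 = 0.128 bits.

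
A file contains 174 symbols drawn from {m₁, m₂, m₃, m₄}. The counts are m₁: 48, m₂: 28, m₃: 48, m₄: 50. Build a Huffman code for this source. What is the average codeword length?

2 bits/symbol

Probabilities are the counts divided by 174.
Repeatedly combine the two least-probable nodes; the expected code length is the sum of the merged weights.
merge 14/87 + 8/29 → 38/87
merge 8/29 + 25/87 → 49/87
merge 38/87 + 49/87 → 1
L = 38/87 + 49/87 + 1 = 2 bits/symbol.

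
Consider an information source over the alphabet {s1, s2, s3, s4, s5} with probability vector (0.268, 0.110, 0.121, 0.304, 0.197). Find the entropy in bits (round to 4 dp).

2.2120 bits

H = −Σ pᵢ log₂ pᵢ.
−0.268·log₂(0.268) = 0.5091
−0.110·log₂(0.110) = 0.3503
−0.121·log₂(0.121) = 0.3687
−0.304·log₂(0.304) = 0.5222
−0.197·log₂(0.197) = 0.4617
Sum ≈ 2.2120 → 2.2120 bits.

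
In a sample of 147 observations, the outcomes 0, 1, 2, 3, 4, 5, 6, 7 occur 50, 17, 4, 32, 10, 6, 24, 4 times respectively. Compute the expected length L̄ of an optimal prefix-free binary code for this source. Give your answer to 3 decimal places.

Probabilities are the counts divided by 147.
Repeatedly combine the two least-probable nodes; the expected code length is the sum of the merged weights.
merge 4/147 + 4/147 → 8/147
merge 2/49 + 8/147 → 2/21
merge 10/147 + 2/21 → 8/49
merge 17/147 + 8/49 → 41/147
merge 8/49 + 32/147 → 8/21
merge 41/147 + 50/147 → 13/21
merge 8/21 + 13/21 → 1
L = 8/147 + 2/21 + 8/49 + 41/147 + 8/21 + 13/21 + 1 = 127/49 ≈ 2.592 bits/symbol.

2.592 bits/symbol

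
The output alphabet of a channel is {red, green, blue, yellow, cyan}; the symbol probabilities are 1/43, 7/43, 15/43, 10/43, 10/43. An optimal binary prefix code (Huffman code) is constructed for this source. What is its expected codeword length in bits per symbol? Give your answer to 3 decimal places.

Repeatedly combine the two least-probable nodes; the expected code length is the sum of the merged weights.
merge 1/43 + 7/43 → 8/43
merge 8/43 + 10/43 → 18/43
merge 10/43 + 15/43 → 25/43
merge 18/43 + 25/43 → 1
L = 8/43 + 18/43 + 25/43 + 1 = 94/43 ≈ 2.186 bits/symbol.

2.186 bits/symbol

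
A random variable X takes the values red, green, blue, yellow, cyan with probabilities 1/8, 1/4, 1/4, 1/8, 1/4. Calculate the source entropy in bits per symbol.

Each probability is a power of 1/2, so log₂(1/p) is an integer.
H = Σ p·log₂(1/p) = 1/8·3 + 1/4·2 + 1/4·2 + 1/8·3 + 1/4·2 = 2.25 bits.

2.25 bits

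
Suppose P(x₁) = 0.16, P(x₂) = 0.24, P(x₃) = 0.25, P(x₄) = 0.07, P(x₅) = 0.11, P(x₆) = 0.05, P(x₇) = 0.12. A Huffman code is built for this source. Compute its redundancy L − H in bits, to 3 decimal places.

Entropy H = −Σ p log₂ p ≈ 2.6192 bits.
Huffman merges: 1/20+7/100→3/25; 11/100+3/25→23/100; 3/25+4/25→7/25; 23/100+6/25→47/100; 1/4+7/25→53/100; 47/100+53/100→1. L = 263/100 ≈ 2.6300.
L − H = 2.6300 − 2.6192 = 0.011 bits.

0.011 bits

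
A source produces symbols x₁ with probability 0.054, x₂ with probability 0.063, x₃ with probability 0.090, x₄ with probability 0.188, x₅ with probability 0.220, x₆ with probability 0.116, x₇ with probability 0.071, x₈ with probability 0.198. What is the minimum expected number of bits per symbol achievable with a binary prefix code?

Repeatedly combine the two least-probable nodes; the expected code length is the sum of the merged weights.
merge 27/500 + 63/1000 → 117/1000
merge 71/1000 + 9/100 → 161/1000
merge 29/250 + 117/1000 → 233/1000
merge 161/1000 + 47/250 → 349/1000
merge 99/500 + 11/50 → 209/500
merge 233/1000 + 349/1000 → 291/500
merge 209/500 + 291/500 → 1
L = 117/1000 + 161/1000 + 233/1000 + 349/1000 + 209/500 + 291/500 + 1 = 143/50 = 2.86 bits/symbol.

2.86 bits/symbol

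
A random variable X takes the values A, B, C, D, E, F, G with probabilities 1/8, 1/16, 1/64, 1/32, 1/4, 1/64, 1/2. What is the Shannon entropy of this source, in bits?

Each probability is a power of 1/2, so log₂(1/p) is an integer.
H = Σ p·log₂(1/p) = 1/8·3 + 1/16·4 + 1/64·6 + 1/32·5 + 1/4·2 + 1/64·6 + 1/2·1 = 1.96875 bits.

1.96875 bits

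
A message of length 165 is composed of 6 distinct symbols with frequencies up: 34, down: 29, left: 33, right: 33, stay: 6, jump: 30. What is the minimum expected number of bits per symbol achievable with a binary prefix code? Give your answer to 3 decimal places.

Probabilities are the counts divided by 165.
Repeatedly combine the two least-probable nodes; the expected code length is the sum of the merged weights.
merge 2/55 + 29/165 → 7/33
merge 2/11 + 1/5 → 21/55
merge 1/5 + 34/165 → 67/165
merge 7/33 + 21/55 → 98/165
merge 67/165 + 98/165 → 1
L = 7/33 + 21/55 + 67/165 + 98/165 + 1 = 428/165 ≈ 2.594 bits/symbol.

2.594 bits/symbol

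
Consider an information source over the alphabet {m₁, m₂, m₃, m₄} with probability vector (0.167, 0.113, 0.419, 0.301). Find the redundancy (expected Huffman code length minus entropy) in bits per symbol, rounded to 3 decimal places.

Entropy H = −Σ p log₂ p ≈ 1.8339 bits.
Huffman merges: 113/1000+167/1000→7/25; 7/25+301/1000→581/1000; 419/1000+581/1000→1. L = 1861/1000 ≈ 1.8610.
L − H = 1.8610 − 1.8339 = 0.027 bits.

0.027 bits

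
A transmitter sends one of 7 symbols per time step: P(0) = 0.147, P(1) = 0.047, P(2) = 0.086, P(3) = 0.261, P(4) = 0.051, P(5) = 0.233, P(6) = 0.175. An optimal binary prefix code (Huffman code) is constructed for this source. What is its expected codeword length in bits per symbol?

Repeatedly combine the two least-probable nodes; the expected code length is the sum of the merged weights.
merge 47/1000 + 51/1000 → 49/500
merge 43/500 + 49/500 → 23/125
merge 147/1000 + 7/40 → 161/500
merge 23/125 + 233/1000 → 417/1000
merge 261/1000 + 161/500 → 583/1000
merge 417/1000 + 583/1000 → 1
L = 49/500 + 23/125 + 161/500 + 417/1000 + 583/1000 + 1 = 651/250 = 2.604 bits/symbol.

2.604 bits/symbol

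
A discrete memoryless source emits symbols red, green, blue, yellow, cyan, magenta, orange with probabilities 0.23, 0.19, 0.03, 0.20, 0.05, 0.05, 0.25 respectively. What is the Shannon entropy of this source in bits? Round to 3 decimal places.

2.491 bits

H = −Σ pᵢ log₂ pᵢ.
−0.23·log₂(0.23) = 0.4877
−0.19·log₂(0.19) = 0.4552
−0.03·log₂(0.03) = 0.1518
−0.20·log₂(0.20) = 0.4644
−0.05·log₂(0.05) = 0.2161
−0.05·log₂(0.05) = 0.2161
−0.25·log₂(0.25) = 0.5000
Sum ≈ 2.4912 → 2.491 bits.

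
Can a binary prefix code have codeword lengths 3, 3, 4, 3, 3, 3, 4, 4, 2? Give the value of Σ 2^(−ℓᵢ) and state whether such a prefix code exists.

With common denominator 2^4 = 16: Σ 2^(−ℓᵢ) = 2/16 + 2/16 + 1/16 + 2/16 + 2/16 + 2/16 + 1/16 + 1/16 + 4/16 = 17/16 = 1.0625.
Kraft's inequality requires Σ ≤ 1; here Σ = 1.0625 > 1, so no such prefix code exists.

1.0625; no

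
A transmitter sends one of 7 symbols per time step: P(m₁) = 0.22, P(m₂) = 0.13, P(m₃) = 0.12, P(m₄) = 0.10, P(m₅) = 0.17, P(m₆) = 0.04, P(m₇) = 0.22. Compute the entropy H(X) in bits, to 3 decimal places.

2.663 bits

H = −Σ pᵢ log₂ pᵢ.
−0.22·log₂(0.22) = 0.4806
−0.13·log₂(0.13) = 0.3826
−0.12·log₂(0.12) = 0.3671
−0.10·log₂(0.10) = 0.3322
−0.17·log₂(0.17) = 0.4346
−0.04·log₂(0.04) = 0.1858
−0.22·log₂(0.22) = 0.4806
Sum ≈ 2.6634 → 2.663 bits.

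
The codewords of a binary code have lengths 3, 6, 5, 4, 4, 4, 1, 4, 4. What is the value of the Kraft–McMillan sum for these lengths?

0.984375

With common denominator 2^6 = 64: Σ 2^(−ℓᵢ) = 8/64 + 1/64 + 2/64 + 4/64 + 4/64 + 4/64 + 32/64 + 4/64 + 4/64 = 63/64 = 0.984375.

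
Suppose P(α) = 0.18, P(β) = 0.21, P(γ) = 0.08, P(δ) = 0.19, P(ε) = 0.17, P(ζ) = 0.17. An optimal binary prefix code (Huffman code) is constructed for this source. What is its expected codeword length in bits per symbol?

Repeatedly combine the two least-probable nodes; the expected code length is the sum of the merged weights.
merge 2/25 + 17/100 → 1/4
merge 17/100 + 9/50 → 7/20
merge 19/100 + 21/100 → 2/5
merge 1/4 + 7/20 → 3/5
merge 2/5 + 3/5 → 1
L = 1/4 + 7/20 + 2/5 + 3/5 + 1 = 13/5 = 2.6 bits/symbol.

2.6 bits/symbol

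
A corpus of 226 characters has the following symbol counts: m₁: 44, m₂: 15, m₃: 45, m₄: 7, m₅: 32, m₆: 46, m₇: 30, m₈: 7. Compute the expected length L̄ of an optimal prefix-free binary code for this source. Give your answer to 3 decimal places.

Probabilities are the counts divided by 226.
Repeatedly combine the two least-probable nodes; the expected code length is the sum of the merged weights.
merge 7/226 + 7/226 → 7/113
merge 7/113 + 15/226 → 29/226
merge 29/226 + 15/113 → 59/226
merge 16/113 + 22/113 → 38/113
merge 45/226 + 23/113 → 91/226
merge 59/226 + 38/113 → 135/226
merge 91/226 + 135/226 → 1
L = 7/113 + 29/226 + 59/226 + 38/113 + 91/226 + 135/226 + 1 = 315/113 ≈ 2.788 bits/symbol.

2.788 bits/symbol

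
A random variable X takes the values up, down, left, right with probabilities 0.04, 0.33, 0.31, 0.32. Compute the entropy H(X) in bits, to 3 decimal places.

1.763 bits

H = −Σ pᵢ log₂ pᵢ.
−0.04·log₂(0.04) = 0.1858
−0.33·log₂(0.33) = 0.5278
−0.31·log₂(0.31) = 0.5238
−0.32·log₂(0.32) = 0.5260
Sum ≈ 1.7634 → 1.763 bits.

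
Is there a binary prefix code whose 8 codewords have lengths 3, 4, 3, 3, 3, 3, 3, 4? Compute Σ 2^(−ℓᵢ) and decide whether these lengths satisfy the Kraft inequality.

With common denominator 2^4 = 16: Σ 2^(−ℓᵢ) = 2/16 + 1/16 + 2/16 + 2/16 + 2/16 + 2/16 + 2/16 + 1/16 = 14/16 = 0.875.
Kraft's inequality requires Σ ≤ 1; here Σ = 0.875 ≤ 1, so such a prefix code exists.

0.875; yes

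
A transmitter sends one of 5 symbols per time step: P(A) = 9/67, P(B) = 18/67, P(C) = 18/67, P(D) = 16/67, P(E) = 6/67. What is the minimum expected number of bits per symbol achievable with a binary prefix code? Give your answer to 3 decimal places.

2.224 bits/symbol

Repeatedly combine the two least-probable nodes; the expected code length is the sum of the merged weights.
merge 6/67 + 9/67 → 15/67
merge 15/67 + 16/67 → 31/67
merge 18/67 + 18/67 → 36/67
merge 31/67 + 36/67 → 1
L = 15/67 + 31/67 + 36/67 + 1 = 149/67 ≈ 2.224 bits/symbol.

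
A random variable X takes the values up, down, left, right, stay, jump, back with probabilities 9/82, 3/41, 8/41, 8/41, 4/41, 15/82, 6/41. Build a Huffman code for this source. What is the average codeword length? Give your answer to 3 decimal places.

2.780 bits/symbol

Repeatedly combine the two least-probable nodes; the expected code length is the sum of the merged weights.
merge 3/41 + 4/41 → 7/41
merge 9/82 + 6/41 → 21/82
merge 7/41 + 15/82 → 29/82
merge 8/41 + 8/41 → 16/41
merge 21/82 + 29/82 → 25/41
merge 16/41 + 25/41 → 1
L = 7/41 + 21/82 + 29/82 + 16/41 + 25/41 + 1 = 114/41 ≈ 2.780 bits/symbol.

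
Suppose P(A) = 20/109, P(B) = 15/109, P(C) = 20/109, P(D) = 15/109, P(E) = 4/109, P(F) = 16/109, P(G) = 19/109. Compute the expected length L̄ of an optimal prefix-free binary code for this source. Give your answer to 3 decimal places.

2.807 bits/symbol

Repeatedly combine the two least-probable nodes; the expected code length is the sum of the merged weights.
merge 4/109 + 15/109 → 19/109
merge 15/109 + 16/109 → 31/109
merge 19/109 + 19/109 → 38/109
merge 20/109 + 20/109 → 40/109
merge 31/109 + 38/109 → 69/109
merge 40/109 + 69/109 → 1
L = 19/109 + 31/109 + 38/109 + 40/109 + 69/109 + 1 = 306/109 ≈ 2.807 bits/symbol.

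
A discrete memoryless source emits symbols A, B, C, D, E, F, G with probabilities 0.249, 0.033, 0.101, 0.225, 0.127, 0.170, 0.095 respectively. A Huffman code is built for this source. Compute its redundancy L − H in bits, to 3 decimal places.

0.039 bits

Entropy H = −Σ p log₂ p ≈ 2.6154 bits.
Huffman merges: 33/1000+19/200→16/125; 101/1000+127/1000→57/250; 16/125+17/100→149/500; 9/40+57/250→453/1000; 249/1000+149/500→547/1000; 453/1000+547/1000→1. L = 1327/500 ≈ 2.6540.
L − H = 2.6540 − 2.6154 = 0.039 bits.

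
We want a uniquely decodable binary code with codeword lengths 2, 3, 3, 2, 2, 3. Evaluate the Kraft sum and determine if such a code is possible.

1.125; no

With common denominator 2^3 = 8: Σ 2^(−ℓᵢ) = 2/8 + 1/8 + 1/8 + 2/8 + 2/8 + 1/8 = 9/8 = 1.125.
Kraft's inequality requires Σ ≤ 1; here Σ = 1.125 > 1, so no such prefix code exists.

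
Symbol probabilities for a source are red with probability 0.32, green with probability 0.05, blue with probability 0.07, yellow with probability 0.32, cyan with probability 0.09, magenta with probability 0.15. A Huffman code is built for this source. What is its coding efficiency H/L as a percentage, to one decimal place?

97.0%

Entropy H = −Σ p log₂ p ≈ 2.2599 bits.
Huffman merges: 1/20+7/100→3/25; 9/100+3/25→21/100; 3/20+21/100→9/25; 8/25+8/25→16/25; 9/25+16/25→1. L = 233/100 ≈ 2.3300.
Efficiency = H/L = 2.2599/2.3300 = 97.0%.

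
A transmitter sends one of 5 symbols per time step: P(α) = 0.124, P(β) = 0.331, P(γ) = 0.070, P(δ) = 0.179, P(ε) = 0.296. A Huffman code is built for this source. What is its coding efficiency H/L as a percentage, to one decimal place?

97.3%

Entropy H = −Σ p log₂ p ≈ 2.1341 bits.
Huffman merges: 7/100+31/250→97/500; 179/1000+97/500→373/1000; 37/125+331/1000→627/1000; 373/1000+627/1000→1. L = 1097/500 ≈ 2.1940.
Efficiency = H/L = 2.1341/2.1940 = 97.3%.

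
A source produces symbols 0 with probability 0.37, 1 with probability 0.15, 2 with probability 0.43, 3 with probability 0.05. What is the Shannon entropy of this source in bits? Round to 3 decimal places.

H = −Σ pᵢ log₂ pᵢ.
−0.37·log₂(0.37) = 0.5307
−0.15·log₂(0.15) = 0.4105
−0.43·log₂(0.43) = 0.5236
−0.05·log₂(0.05) = 0.2161
Sum ≈ 1.6809 → 1.681 bits.

1.681 bits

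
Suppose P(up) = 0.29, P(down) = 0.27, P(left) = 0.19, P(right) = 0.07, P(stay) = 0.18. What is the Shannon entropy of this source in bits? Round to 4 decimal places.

H = −Σ pᵢ log₂ pᵢ.
−0.29·log₂(0.29) = 0.5179
−0.27·log₂(0.27) = 0.5100
−0.19·log₂(0.19) = 0.4552
−0.07·log₂(0.07) = 0.2686
−0.18·log₂(0.18) = 0.4453
Sum ≈ 2.1970 → 2.1970 bits.

2.1970 bits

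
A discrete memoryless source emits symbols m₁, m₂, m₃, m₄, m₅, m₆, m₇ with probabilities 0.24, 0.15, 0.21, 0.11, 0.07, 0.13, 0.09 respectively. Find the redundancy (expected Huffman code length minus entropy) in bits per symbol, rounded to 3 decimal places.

0.018 bits

Entropy H = −Σ p log₂ p ≈ 2.6916 bits.
Huffman merges: 7/100+9/100→4/25; 11/100+13/100→6/25; 3/20+4/25→31/100; 21/100+6/25→9/20; 6/25+31/100→11/20; 9/20+11/20→1. L = 271/100 ≈ 2.7100.
L − H = 2.7100 − 2.6916 = 0.018 bits.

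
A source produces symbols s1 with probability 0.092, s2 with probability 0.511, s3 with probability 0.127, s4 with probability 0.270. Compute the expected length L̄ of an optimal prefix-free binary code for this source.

Repeatedly combine the two least-probable nodes; the expected code length is the sum of the merged weights.
merge 23/250 + 127/1000 → 219/1000
merge 219/1000 + 27/100 → 489/1000
merge 489/1000 + 511/1000 → 1
L = 219/1000 + 489/1000 + 1 = 427/250 = 1.708 bits/symbol.

1.708 bits/symbol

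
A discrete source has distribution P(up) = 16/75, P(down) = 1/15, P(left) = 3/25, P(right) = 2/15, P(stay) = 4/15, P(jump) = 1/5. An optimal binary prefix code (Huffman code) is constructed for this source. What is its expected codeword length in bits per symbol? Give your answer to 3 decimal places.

Repeatedly combine the two least-probable nodes; the expected code length is the sum of the merged weights.
merge 1/15 + 3/25 → 14/75
merge 2/15 + 14/75 → 8/25
merge 1/5 + 16/75 → 31/75
merge 4/15 + 8/25 → 44/75
merge 31/75 + 44/75 → 1
L = 14/75 + 8/25 + 31/75 + 44/75 + 1 = 188/75 ≈ 2.507 bits/symbol.

2.507 bits/symbol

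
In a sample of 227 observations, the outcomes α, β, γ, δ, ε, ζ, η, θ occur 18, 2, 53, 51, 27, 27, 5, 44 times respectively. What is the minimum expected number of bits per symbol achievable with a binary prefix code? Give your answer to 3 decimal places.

2.683 bits/symbol

Probabilities are the counts divided by 227.
Repeatedly combine the two least-probable nodes; the expected code length is the sum of the merged weights.
merge 2/227 + 5/227 → 7/227
merge 7/227 + 18/227 → 25/227
merge 25/227 + 27/227 → 52/227
merge 27/227 + 44/227 → 71/227
merge 51/227 + 52/227 → 103/227
merge 53/227 + 71/227 → 124/227
merge 103/227 + 124/227 → 1
L = 7/227 + 25/227 + 52/227 + 71/227 + 103/227 + 124/227 + 1 = 609/227 ≈ 2.683 bits/symbol.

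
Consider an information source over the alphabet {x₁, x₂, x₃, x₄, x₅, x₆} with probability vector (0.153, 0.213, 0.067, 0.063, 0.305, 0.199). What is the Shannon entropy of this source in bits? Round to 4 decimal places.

H = −Σ pᵢ log₂ pᵢ.
−0.153·log₂(0.153) = 0.4144
−0.213·log₂(0.213) = 0.4752
−0.067·log₂(0.067) = 0.2613
−0.063·log₂(0.063) = 0.2513
−0.305·log₂(0.305) = 0.5225
−0.199·log₂(0.199) = 0.4635
Sum ≈ 2.3882 → 2.3882 bits.

2.3882 bits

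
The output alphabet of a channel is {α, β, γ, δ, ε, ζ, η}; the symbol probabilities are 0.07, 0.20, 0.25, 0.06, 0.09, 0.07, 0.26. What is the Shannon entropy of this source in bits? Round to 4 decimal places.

H = −Σ pᵢ log₂ pᵢ.
−0.07·log₂(0.07) = 0.2686
−0.20·log₂(0.20) = 0.4644
−0.25·log₂(0.25) = 0.5000
−0.06·log₂(0.06) = 0.2435
−0.09·log₂(0.09) = 0.3127
−0.07·log₂(0.07) = 0.2686
−0.26·log₂(0.26) = 0.5053
Sum ≈ 2.5630 → 2.5630 bits.

2.5630 bits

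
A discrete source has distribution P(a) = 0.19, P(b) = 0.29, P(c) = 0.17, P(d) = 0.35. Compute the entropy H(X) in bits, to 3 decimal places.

1.938 bits

H = −Σ pᵢ log₂ pᵢ.
−0.19·log₂(0.19) = 0.4552
−0.29·log₂(0.29) = 0.5179
−0.17·log₂(0.17) = 0.4346
−0.35·log₂(0.35) = 0.5301
Sum ≈ 1.9378 → 1.938 bits.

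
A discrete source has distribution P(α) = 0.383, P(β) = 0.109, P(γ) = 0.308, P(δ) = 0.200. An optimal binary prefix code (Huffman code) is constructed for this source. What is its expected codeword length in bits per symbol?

1.926 bits/symbol

Repeatedly combine the two least-probable nodes; the expected code length is the sum of the merged weights.
merge 109/1000 + 1/5 → 309/1000
merge 77/250 + 309/1000 → 617/1000
merge 383/1000 + 617/1000 → 1
L = 309/1000 + 617/1000 + 1 = 963/500 = 1.926 bits/symbol.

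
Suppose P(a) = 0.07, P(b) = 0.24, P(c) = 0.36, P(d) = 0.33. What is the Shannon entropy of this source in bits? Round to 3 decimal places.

1.821 bits

H = −Σ pᵢ log₂ pᵢ.
−0.07·log₂(0.07) = 0.2686
−0.24·log₂(0.24) = 0.4941
−0.36·log₂(0.36) = 0.5306
−0.33·log₂(0.33) = 0.5278
Sum ≈ 1.8211 → 1.821 bits.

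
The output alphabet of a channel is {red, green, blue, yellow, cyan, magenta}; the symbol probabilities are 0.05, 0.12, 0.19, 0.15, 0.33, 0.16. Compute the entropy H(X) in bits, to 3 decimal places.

2.400 bits

H = −Σ pᵢ log₂ pᵢ.
−0.05·log₂(0.05) = 0.2161
−0.12·log₂(0.12) = 0.3671
−0.19·log₂(0.19) = 0.4552
−0.15·log₂(0.15) = 0.4105
−0.33·log₂(0.33) = 0.5278
−0.16·log₂(0.16) = 0.4230
Sum ≈ 2.3998 → 2.400 bits.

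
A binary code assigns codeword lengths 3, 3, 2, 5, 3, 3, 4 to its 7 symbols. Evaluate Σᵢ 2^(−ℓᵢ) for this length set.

0.84375

With common denominator 2^5 = 32: Σ 2^(−ℓᵢ) = 4/32 + 4/32 + 8/32 + 1/32 + 4/32 + 4/32 + 2/32 = 27/32 = 0.84375.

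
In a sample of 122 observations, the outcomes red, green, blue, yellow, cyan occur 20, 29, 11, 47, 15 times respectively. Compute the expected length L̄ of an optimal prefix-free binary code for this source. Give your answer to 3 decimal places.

2.205 bits/symbol

Probabilities are the counts divided by 122.
Repeatedly combine the two least-probable nodes; the expected code length is the sum of the merged weights.
merge 11/122 + 15/122 → 13/61
merge 10/61 + 13/61 → 23/61
merge 29/122 + 23/61 → 75/122
merge 47/122 + 75/122 → 1
L = 13/61 + 23/61 + 75/122 + 1 = 269/122 ≈ 2.205 bits/symbol.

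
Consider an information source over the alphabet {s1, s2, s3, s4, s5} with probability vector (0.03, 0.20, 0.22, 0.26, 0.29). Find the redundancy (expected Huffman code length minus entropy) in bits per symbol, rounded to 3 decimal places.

Entropy H = −Σ p log₂ p ≈ 2.1199 bits.
Huffman merges: 3/100+1/5→23/100; 11/50+23/100→9/20; 13/50+29/100→11/20; 9/20+11/20→1. L = 223/100 ≈ 2.2300.
L − H = 2.2300 − 2.1199 = 0.110 bits.

0.110 bits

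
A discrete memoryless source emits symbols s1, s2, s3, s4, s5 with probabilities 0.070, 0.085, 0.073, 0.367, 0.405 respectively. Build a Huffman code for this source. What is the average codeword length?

Repeatedly combine the two least-probable nodes; the expected code length is the sum of the merged weights.
merge 7/100 + 73/1000 → 143/1000
merge 17/200 + 143/1000 → 57/250
merge 57/250 + 367/1000 → 119/200
merge 81/200 + 119/200 → 1
L = 143/1000 + 57/250 + 119/200 + 1 = 983/500 = 1.966 bits/symbol.

1.966 bits/symbol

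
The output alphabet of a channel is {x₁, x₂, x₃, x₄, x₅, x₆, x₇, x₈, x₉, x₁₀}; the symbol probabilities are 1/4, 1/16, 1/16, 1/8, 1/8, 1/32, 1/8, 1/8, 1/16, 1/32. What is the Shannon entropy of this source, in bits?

Each probability is a power of 1/2, so log₂(1/p) is an integer.
H = Σ p·log₂(1/p) = 1/4·2 + 1/16·4 + 1/16·4 + 1/8·3 + 1/8·3 + 1/32·5 + 1/8·3 + 1/8·3 + 1/16·4 + 1/32·5 = 3.0625 bits.

3.0625 bits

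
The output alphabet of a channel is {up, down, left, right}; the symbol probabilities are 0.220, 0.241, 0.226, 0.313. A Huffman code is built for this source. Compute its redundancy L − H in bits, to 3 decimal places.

Entropy H = −Σ p log₂ p ≈ 1.9847 bits.
Huffman merges: 11/50+113/500→223/500; 241/1000+313/1000→277/500; 223/500+277/500→1. L = 2 ≈ 2.0000.
L − H = 2.0000 − 1.9847 = 0.015 bits.

0.015 bits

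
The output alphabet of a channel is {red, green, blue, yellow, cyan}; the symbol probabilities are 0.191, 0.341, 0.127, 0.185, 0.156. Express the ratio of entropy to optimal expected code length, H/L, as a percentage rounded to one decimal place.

Entropy H = −Σ p log₂ p ≈ 2.2321 bits.
Huffman merges: 127/1000+39/250→283/1000; 37/200+191/1000→47/125; 283/1000+341/1000→78/125; 47/125+78/125→1. L = 2283/1000 ≈ 2.2830.
Efficiency = H/L = 2.2321/2.2830 = 97.8%.

97.8%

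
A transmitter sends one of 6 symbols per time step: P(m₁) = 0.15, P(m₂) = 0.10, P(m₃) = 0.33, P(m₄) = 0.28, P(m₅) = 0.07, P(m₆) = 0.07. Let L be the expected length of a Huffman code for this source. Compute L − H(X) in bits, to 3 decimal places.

Entropy H = −Σ p log₂ p ≈ 2.3219 bits.
Huffman merges: 7/100+7/100→7/50; 1/10+7/50→6/25; 3/20+6/25→39/100; 7/25+33/100→61/100; 39/100+61/100→1. L = 119/50 ≈ 2.3800.
L − H = 2.3800 − 2.3219 = 0.058 bits.

0.058 bits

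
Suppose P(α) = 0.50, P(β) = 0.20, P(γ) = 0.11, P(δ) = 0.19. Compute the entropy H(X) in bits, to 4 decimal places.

1.7699 bits

H = −Σ pᵢ log₂ pᵢ.
−0.50·log₂(0.50) = 0.5000
−0.20·log₂(0.20) = 0.4644
−0.11·log₂(0.11) = 0.3503
−0.19·log₂(0.19) = 0.4552
Sum ≈ 1.7699 → 1.7699 bits.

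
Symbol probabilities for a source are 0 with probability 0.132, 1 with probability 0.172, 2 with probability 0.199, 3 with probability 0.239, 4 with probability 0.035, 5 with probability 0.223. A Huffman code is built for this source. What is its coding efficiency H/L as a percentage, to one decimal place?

Entropy H = −Σ p log₂ p ≈ 2.4315 bits.
Huffman merges: 7/200+33/250→167/1000; 167/1000+43/250→339/1000; 199/1000+223/1000→211/500; 239/1000+339/1000→289/500; 211/500+289/500→1. L = 1253/500 ≈ 2.5060.
Efficiency = H/L = 2.4315/2.5060 = 97.0%.

97.0%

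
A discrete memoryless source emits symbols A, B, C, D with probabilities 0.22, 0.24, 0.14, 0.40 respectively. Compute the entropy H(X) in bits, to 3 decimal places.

1.901 bits

H = −Σ pᵢ log₂ pᵢ.
−0.22·log₂(0.22) = 0.4806
−0.24·log₂(0.24) = 0.4941
−0.14·log₂(0.14) = 0.3971
−0.40·log₂(0.40) = 0.5288
Sum ≈ 1.9006 → 1.901 bits.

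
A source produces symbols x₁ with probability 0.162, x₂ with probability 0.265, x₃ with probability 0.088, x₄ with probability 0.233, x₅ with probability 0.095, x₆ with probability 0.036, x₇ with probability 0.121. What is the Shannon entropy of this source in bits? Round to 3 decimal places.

H = −Σ pᵢ log₂ pᵢ.
−0.162·log₂(0.162) = 0.4254
−0.265·log₂(0.265) = 0.5077
−0.088·log₂(0.088) = 0.3086
−0.233·log₂(0.233) = 0.4897
−0.095·log₂(0.095) = 0.3226
−0.036·log₂(0.036) = 0.1727
−0.121·log₂(0.121) = 0.3687
Sum ≈ 2.5953 → 2.595 bits.

2.595 bits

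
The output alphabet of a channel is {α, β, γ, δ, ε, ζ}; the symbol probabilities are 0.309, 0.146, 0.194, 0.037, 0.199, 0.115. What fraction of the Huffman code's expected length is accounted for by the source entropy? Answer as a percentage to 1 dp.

Entropy H = −Σ p log₂ p ≈ 2.3861 bits.
Huffman merges: 37/1000+23/200→19/125; 73/500+19/125→149/500; 97/500+199/1000→393/1000; 149/500+309/1000→607/1000; 393/1000+607/1000→1. L = 49/20 ≈ 2.4500.
Efficiency = H/L = 2.3861/2.4500 = 97.4%.

97.4%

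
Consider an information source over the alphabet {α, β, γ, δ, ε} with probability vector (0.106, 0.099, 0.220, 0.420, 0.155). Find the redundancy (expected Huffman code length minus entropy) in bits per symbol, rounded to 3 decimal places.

Entropy H = −Σ p log₂ p ≈ 2.0966 bits.
Huffman merges: 99/1000+53/500→41/200; 31/200+41/200→9/25; 11/50+9/25→29/50; 21/50+29/50→1. L = 429/200 ≈ 2.1450.
L − H = 2.1450 − 2.0966 = 0.048 bits.

0.048 bits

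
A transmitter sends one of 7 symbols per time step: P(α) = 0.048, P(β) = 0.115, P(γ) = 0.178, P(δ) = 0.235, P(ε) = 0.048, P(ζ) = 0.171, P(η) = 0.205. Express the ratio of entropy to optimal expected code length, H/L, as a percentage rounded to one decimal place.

Entropy H = −Σ p log₂ p ≈ 2.6180 bits.
Huffman merges: 6/125+6/125→12/125; 12/125+23/200→211/1000; 171/1000+89/500→349/1000; 41/200+211/1000→52/125; 47/200+349/1000→73/125; 52/125+73/125→1. L = 332/125 ≈ 2.6560.
Efficiency = H/L = 2.6180/2.6560 = 98.6%.

98.6%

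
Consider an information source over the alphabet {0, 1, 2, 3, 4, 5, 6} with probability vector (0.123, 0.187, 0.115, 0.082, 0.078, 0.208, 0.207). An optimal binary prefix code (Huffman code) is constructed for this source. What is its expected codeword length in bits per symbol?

2.745 bits/symbol

Repeatedly combine the two least-probable nodes; the expected code length is the sum of the merged weights.
merge 39/500 + 41/500 → 4/25
merge 23/200 + 123/1000 → 119/500
merge 4/25 + 187/1000 → 347/1000
merge 207/1000 + 26/125 → 83/200
merge 119/500 + 347/1000 → 117/200
merge 83/200 + 117/200 → 1
L = 4/25 + 119/500 + 347/1000 + 83/200 + 117/200 + 1 = 549/200 = 2.745 bits/symbol.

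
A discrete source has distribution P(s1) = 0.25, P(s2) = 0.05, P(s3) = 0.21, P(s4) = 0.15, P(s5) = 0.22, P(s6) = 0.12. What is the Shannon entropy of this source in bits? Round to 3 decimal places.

2.447 bits

H = −Σ pᵢ log₂ pᵢ.
−0.25·log₂(0.25) = 0.5000
−0.05·log₂(0.05) = 0.2161
−0.21·log₂(0.21) = 0.4728
−0.15·log₂(0.15) = 0.4105
−0.22·log₂(0.22) = 0.4806
−0.12·log₂(0.12) = 0.3671
Sum ≈ 2.4471 → 2.447 bits.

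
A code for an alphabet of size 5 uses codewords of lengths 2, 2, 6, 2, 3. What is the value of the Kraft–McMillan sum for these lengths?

0.890625

With common denominator 2^6 = 64: Σ 2^(−ℓᵢ) = 16/64 + 16/64 + 1/64 + 16/64 + 8/64 = 57/64 = 0.890625.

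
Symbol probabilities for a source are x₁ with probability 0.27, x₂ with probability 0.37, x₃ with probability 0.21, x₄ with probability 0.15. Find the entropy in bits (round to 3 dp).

1.924 bits

H = −Σ pᵢ log₂ pᵢ.
−0.27·log₂(0.27) = 0.5100
−0.37·log₂(0.37) = 0.5307
−0.21·log₂(0.21) = 0.4728
−0.15·log₂(0.15) = 0.4105
Sum ≈ 1.9241 → 1.924 bits.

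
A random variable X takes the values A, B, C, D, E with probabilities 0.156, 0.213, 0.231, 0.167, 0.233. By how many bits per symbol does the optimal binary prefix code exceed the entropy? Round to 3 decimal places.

Entropy H = −Σ p log₂ p ≈ 2.3026 bits.
Huffman merges: 39/250+167/1000→323/1000; 213/1000+231/1000→111/250; 233/1000+323/1000→139/250; 111/250+139/250→1. L = 2323/1000 ≈ 2.3230.
L − H = 2.3230 − 2.3026 = 0.020 bits.

0.020 bits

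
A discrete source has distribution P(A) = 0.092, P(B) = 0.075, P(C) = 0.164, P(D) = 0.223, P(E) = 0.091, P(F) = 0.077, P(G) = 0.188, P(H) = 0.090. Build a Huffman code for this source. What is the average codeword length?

Repeatedly combine the two least-probable nodes; the expected code length is the sum of the merged weights.
merge 3/40 + 77/1000 → 19/125
merge 9/100 + 91/1000 → 181/1000
merge 23/250 + 19/125 → 61/250
merge 41/250 + 181/1000 → 69/200
merge 47/250 + 223/1000 → 411/1000
merge 61/250 + 69/200 → 589/1000
merge 411/1000 + 589/1000 → 1
L = 19/125 + 181/1000 + 61/250 + 69/200 + 411/1000 + 589/1000 + 1 = 1461/500 = 2.922 bits/symbol.

2.922 bits/symbol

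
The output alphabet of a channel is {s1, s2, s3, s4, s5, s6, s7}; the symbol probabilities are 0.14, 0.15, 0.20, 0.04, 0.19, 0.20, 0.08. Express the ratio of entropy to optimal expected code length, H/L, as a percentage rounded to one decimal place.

98.1%

Entropy H = −Σ p log₂ p ≈ 2.6689 bits.
Huffman merges: 1/25+2/25→3/25; 3/25+7/50→13/50; 3/20+19/100→17/50; 1/5+1/5→2/5; 13/50+17/50→3/5; 2/5+3/5→1. L = 68/25 ≈ 2.7200.
Efficiency = H/L = 2.6689/2.7200 = 98.1%.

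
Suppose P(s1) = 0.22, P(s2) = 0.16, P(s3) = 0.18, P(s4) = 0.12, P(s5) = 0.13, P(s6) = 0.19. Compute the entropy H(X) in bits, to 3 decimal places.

2.554 bits

H = −Σ pᵢ log₂ pᵢ.
−0.22·log₂(0.22) = 0.4806
−0.16·log₂(0.16) = 0.4230
−0.18·log₂(0.18) = 0.4453
−0.12·log₂(0.12) = 0.3671
−0.13·log₂(0.13) = 0.3826
−0.19·log₂(0.19) = 0.4552
Sum ≈ 2.5538 → 2.554 bits.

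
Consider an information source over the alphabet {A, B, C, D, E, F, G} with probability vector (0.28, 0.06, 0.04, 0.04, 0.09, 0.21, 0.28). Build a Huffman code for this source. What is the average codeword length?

2.45 bits/symbol

Repeatedly combine the two least-probable nodes; the expected code length is the sum of the merged weights.
merge 1/25 + 1/25 → 2/25
merge 3/50 + 2/25 → 7/50
merge 9/100 + 7/50 → 23/100
merge 21/100 + 23/100 → 11/25
merge 7/25 + 7/25 → 14/25
merge 11/25 + 14/25 → 1
L = 2/25 + 7/50 + 23/100 + 11/25 + 14/25 + 1 = 49/20 = 2.45 bits/symbol.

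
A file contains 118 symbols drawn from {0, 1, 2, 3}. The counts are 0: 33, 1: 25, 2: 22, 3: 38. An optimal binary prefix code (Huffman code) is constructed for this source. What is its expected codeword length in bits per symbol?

2 bits/symbol

Probabilities are the counts divided by 118.
Repeatedly combine the two least-probable nodes; the expected code length is the sum of the merged weights.
merge 11/59 + 25/118 → 47/118
merge 33/118 + 19/59 → 71/118
merge 47/118 + 71/118 → 1
L = 47/118 + 71/118 + 1 = 2 bits/symbol.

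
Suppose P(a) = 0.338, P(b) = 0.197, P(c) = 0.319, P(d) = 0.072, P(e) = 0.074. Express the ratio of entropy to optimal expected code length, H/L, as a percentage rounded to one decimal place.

96.4%

Entropy H = −Σ p log₂ p ≈ 2.0678 bits.
Huffman merges: 9/125+37/500→73/500; 73/500+197/1000→343/1000; 319/1000+169/500→657/1000; 343/1000+657/1000→1. L = 1073/500 ≈ 2.1460.
Efficiency = H/L = 2.0678/2.1460 = 96.4%.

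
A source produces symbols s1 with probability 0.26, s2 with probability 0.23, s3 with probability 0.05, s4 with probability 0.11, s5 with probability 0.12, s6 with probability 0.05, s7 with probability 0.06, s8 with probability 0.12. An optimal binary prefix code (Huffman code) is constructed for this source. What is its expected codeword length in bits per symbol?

2.77 bits/symbol

Repeatedly combine the two least-probable nodes; the expected code length is the sum of the merged weights.
merge 1/20 + 1/20 → 1/10
merge 3/50 + 1/10 → 4/25
merge 11/100 + 3/25 → 23/100
merge 3/25 + 4/25 → 7/25
merge 23/100 + 23/100 → 23/50
merge 13/50 + 7/25 → 27/50
merge 23/50 + 27/50 → 1
L = 1/10 + 4/25 + 23/100 + 7/25 + 23/50 + 27/50 + 1 = 277/100 = 2.77 bits/symbol.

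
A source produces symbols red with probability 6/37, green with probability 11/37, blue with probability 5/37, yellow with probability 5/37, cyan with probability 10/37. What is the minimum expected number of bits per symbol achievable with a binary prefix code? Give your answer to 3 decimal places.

Repeatedly combine the two least-probable nodes; the expected code length is the sum of the merged weights.
merge 5/37 + 5/37 → 10/37
merge 6/37 + 10/37 → 16/37
merge 10/37 + 11/37 → 21/37
merge 16/37 + 21/37 → 1
L = 10/37 + 16/37 + 21/37 + 1 = 84/37 ≈ 2.270 bits/symbol.

2.270 bits/symbol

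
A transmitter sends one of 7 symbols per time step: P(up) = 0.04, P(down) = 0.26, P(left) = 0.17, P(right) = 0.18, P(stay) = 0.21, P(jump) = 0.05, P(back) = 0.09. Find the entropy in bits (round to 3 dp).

2.573 bits

H = −Σ pᵢ log₂ pᵢ.
−0.04·log₂(0.04) = 0.1858
−0.26·log₂(0.26) = 0.5053
−0.17·log₂(0.17) = 0.4346
−0.18·log₂(0.18) = 0.4453
−0.21·log₂(0.21) = 0.4728
−0.05·log₂(0.05) = 0.2161
−0.09·log₂(0.09) = 0.3127
Sum ≈ 2.5725 → 2.573 bits.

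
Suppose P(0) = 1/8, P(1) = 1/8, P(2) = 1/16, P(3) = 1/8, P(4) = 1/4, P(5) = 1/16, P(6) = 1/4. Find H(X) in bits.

Each probability is a power of 1/2, so log₂(1/p) is an integer.
H = Σ p·log₂(1/p) = 1/8·3 + 1/8·3 + 1/16·4 + 1/8·3 + 1/4·2 + 1/16·4 + 1/4·2 = 2.625 bits.

2.625 bits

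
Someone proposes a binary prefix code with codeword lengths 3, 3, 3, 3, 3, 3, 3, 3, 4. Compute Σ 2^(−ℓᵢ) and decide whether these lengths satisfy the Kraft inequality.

1.0625; no

With common denominator 2^4 = 16: Σ 2^(−ℓᵢ) = 2/16 + 2/16 + 2/16 + 2/16 + 2/16 + 2/16 + 2/16 + 2/16 + 1/16 = 17/16 = 1.0625.
Kraft's inequality requires Σ ≤ 1; here Σ = 1.0625 > 1, so no such prefix code exists.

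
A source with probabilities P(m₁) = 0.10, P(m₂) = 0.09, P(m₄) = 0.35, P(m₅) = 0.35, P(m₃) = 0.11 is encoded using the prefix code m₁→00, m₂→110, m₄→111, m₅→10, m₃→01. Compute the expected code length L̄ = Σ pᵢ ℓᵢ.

2.44 bits/symbol

L̄ = Σ pᵢ·ℓᵢ = 0.10·2 + 0.09·3 + 0.35·3 + 0.35·2 + 0.11·2 = 2.44 bits/symbol.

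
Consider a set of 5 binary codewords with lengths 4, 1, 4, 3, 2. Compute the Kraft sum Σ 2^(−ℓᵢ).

1

With common denominator 2^4 = 16: Σ 2^(−ℓᵢ) = 1/16 + 8/16 + 1/16 + 2/16 + 4/16 = 16/16 = 1.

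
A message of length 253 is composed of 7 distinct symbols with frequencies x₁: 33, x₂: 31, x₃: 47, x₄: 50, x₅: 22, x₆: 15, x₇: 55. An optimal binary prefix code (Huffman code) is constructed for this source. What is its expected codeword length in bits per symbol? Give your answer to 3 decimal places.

Probabilities are the counts divided by 253.
Repeatedly combine the two least-probable nodes; the expected code length is the sum of the merged weights.
merge 15/253 + 2/23 → 37/253
merge 31/253 + 3/23 → 64/253
merge 37/253 + 47/253 → 84/253
merge 50/253 + 5/23 → 105/253
merge 64/253 + 84/253 → 148/253
merge 105/253 + 148/253 → 1
L = 37/253 + 64/253 + 84/253 + 105/253 + 148/253 + 1 = 691/253 ≈ 2.731 bits/symbol.

2.731 bits/symbol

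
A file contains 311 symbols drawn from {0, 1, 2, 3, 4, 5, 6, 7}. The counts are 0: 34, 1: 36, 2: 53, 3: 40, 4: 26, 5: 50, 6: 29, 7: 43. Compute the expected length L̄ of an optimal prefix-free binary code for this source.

Probabilities are the counts divided by 311.
Repeatedly combine the two least-probable nodes; the expected code length is the sum of the merged weights.
merge 26/311 + 29/311 → 55/311
merge 34/311 + 36/311 → 70/311
merge 40/311 + 43/311 → 83/311
merge 50/311 + 53/311 → 103/311
merge 55/311 + 70/311 → 125/311
merge 83/311 + 103/311 → 186/311
merge 125/311 + 186/311 → 1
L = 55/311 + 70/311 + 83/311 + 103/311 + 125/311 + 186/311 + 1 = 3 bits/symbol.

3 bits/symbol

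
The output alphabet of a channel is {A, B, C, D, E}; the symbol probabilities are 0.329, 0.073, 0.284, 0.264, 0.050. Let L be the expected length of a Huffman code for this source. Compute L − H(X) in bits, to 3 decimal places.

0.081 bits

Entropy H = −Σ p log₂ p ≈ 2.0424 bits.
Huffman merges: 1/20+73/1000→123/1000; 123/1000+33/125→387/1000; 71/250+329/1000→613/1000; 387/1000+613/1000→1. L = 2123/1000 ≈ 2.1230.
L − H = 2.1230 − 2.0424 = 0.081 bits.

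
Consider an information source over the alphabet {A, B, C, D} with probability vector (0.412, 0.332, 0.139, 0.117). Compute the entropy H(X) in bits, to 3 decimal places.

1.813 bits

H = −Σ pᵢ log₂ pᵢ.
−0.412·log₂(0.412) = 0.5271
−0.332·log₂(0.332) = 0.5281
−0.139·log₂(0.139) = 0.3957
−0.117·log₂(0.117) = 0.3622
Sum ≈ 1.8131 → 1.813 bits.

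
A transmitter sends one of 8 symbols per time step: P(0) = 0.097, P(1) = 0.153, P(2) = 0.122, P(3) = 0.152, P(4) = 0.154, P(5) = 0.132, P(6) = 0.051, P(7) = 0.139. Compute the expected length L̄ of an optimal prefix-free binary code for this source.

Repeatedly combine the two least-probable nodes; the expected code length is the sum of the merged weights.
merge 51/1000 + 97/1000 → 37/250
merge 61/500 + 33/250 → 127/500
merge 139/1000 + 37/250 → 287/1000
merge 19/125 + 153/1000 → 61/200
merge 77/500 + 127/500 → 51/125
merge 287/1000 + 61/200 → 74/125
merge 51/125 + 74/125 → 1
L = 37/250 + 127/500 + 287/1000 + 61/200 + 51/125 + 74/125 + 1 = 1497/500 = 2.994 bits/symbol.

2.994 bits/symbol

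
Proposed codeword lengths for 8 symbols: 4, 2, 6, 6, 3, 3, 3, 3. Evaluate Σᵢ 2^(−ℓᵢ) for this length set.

0.84375

With common denominator 2^6 = 64: Σ 2^(−ℓᵢ) = 4/64 + 16/64 + 1/64 + 1/64 + 8/64 + 8/64 + 8/64 + 8/64 = 54/64 = 0.84375.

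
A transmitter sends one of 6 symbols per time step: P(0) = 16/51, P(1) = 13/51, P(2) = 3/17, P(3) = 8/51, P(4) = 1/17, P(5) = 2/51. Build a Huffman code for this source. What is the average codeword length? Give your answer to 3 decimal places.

2.353 bits/symbol

Repeatedly combine the two least-probable nodes; the expected code length is the sum of the merged weights.
merge 2/51 + 1/17 → 5/51
merge 5/51 + 8/51 → 13/51
merge 3/17 + 13/51 → 22/51
merge 13/51 + 16/51 → 29/51
merge 22/51 + 29/51 → 1
L = 5/51 + 13/51 + 22/51 + 29/51 + 1 = 40/17 ≈ 2.353 bits/symbol.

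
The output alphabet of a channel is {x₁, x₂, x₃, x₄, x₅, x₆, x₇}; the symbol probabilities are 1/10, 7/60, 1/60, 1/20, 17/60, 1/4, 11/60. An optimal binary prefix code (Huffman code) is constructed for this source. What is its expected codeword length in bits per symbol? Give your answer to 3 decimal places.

Repeatedly combine the two least-probable nodes; the expected code length is the sum of the merged weights.
merge 1/60 + 1/20 → 1/15
merge 1/15 + 1/10 → 1/6
merge 7/60 + 1/6 → 17/60
merge 11/60 + 1/4 → 13/30
merge 17/60 + 17/60 → 17/30
merge 13/30 + 17/30 → 1
L = 1/15 + 1/6 + 17/60 + 13/30 + 17/30 + 1 = 151/60 ≈ 2.517 bits/symbol.

2.517 bits/symbol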